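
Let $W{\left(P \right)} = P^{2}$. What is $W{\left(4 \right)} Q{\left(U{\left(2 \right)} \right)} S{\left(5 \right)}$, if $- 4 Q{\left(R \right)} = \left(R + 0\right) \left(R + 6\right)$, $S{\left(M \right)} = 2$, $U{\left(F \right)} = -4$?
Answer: $64$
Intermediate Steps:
$Q{\left(R \right)} = - \frac{R \left(6 + R\right)}{4}$ ($Q{\left(R \right)} = - \frac{\left(R + 0\right) \left(R + 6\right)}{4} = - \frac{R \left(6 + R\right)}{4}$)
$W{\left(4 \right)} Q{\left(U{\left(2 \right)} \right)} S{\left(5 \right)} = 4^{2} \left(\left(- \frac{1}{4}\right) \left(-4\right) \left(6 - 4\right)\right) 2 = 16 \left(\left(- \frac{1}{4}\right) \left(-4\right) 2\right) 2 = 16 \cdot 2 \cdot 2 = 32 \cdot 2 = 64$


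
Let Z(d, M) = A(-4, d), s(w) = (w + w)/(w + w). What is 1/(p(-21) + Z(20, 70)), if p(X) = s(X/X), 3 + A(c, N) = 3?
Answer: 1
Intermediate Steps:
s(w) = 1 (s(w) = (2*w)/((2*w)) = (2*w)*(1/(2*w)) = 1)
A(c, N) = 0 (A(c, N) = -3 + 3 = 0)
p(X) = 1
Z(d, M) = 0
1/(p(-21) + Z(20, 70)) = 1/(1 + 0) = 1/1 = 1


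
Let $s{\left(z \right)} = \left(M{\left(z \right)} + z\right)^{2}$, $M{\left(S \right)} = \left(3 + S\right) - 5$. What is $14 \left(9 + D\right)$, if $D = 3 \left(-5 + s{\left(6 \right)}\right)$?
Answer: $4116$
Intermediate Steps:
$M{\left(S \right)} = -2 + S$
$s{\left(z \right)} = \left(-2 + 2 z\right)^{2}$ ($s{\left(z \right)} = \left(\left(-2 + z\right) + z\right)^{2} = \left(-2 + 2 z\right)^{2}$)
$D = 285$ ($D = 3 \left(-5 + 4 \left(-1 + 6\right)^{2}\right) = 3 \left(-5 + 4 \cdot 5^{2}\right) = 3 \left(-5 + 4 \cdot 25\right) = 3 \left(-5 + 100\right) = 3 \cdot 95 = 285$)
$14 \left(9 + D\right) = 14 \left(9 + 285\right) = 14 \cdot 294 = 4116$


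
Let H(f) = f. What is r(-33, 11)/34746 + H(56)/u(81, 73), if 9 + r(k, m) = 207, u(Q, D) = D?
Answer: 326705/422743 ≈ 0.77282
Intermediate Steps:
r(k, m) = 198 (r(k, m) = -9 + 207 = 198)
r(-33, 11)/34746 + H(56)/u(81, 73) = 198/34746 + 56/73 = 198*(1/34746) + 56*(1/73) = 33/5791 + 56/73 = 326705/422743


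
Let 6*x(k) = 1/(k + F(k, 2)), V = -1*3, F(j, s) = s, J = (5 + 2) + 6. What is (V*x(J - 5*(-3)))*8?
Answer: -2/15 ≈ -0.13333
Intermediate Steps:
J = 13 (J = 7 + 6 = 13)
V = -3
x(k) = 1/(6*(2 + k)) (x(k) = 1/(6*(k + 2)) = 1/(6*(2 + k)))
(V*x(J - 5*(-3)))*8 = -1/(2*(2 + (13 - 5*(-3))))*8 = -1/(2*(2 + (13 + 15)))*8 = -1/(2*(2 + 28))*8 = -1/(2*30)*8 = -3*1/180*8 = -1/60*8 = -2/15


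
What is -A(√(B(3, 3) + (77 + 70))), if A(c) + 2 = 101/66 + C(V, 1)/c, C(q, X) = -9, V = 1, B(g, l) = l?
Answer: 31/66 + 3*√6/10 ≈ 1.2045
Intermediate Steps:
A(c) = -31/66 - 9/c (A(c) = -2 + (101/66 - 9/c) = -31/66 - 9/c)
-A(√(B(3, 3) + (77 + 70))) = -(-31/66 - 9/√(3 + (77 + 70))) = -(-31/66 - 9/√(3 + 147)) = -(-31/66 - 9*√6/30) = -(-31/66 - 3*√6/10) = 31/66 + 3*√6/10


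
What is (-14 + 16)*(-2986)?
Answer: -5972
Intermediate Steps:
(-14 + 16)*(-2986) = 2*(-2986) = -5972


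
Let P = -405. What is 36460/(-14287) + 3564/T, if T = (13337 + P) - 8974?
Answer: -46694906/28273973 ≈ -1.6515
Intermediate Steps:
T = 3958 (T = (13337 - 405) - 8974 = 12932 - 8974 = 3958)
36460/(-14287) + 3564/T = 36460/(-14287) + 3564/3958 = 36460*(-1/14287) + 3564*(1/3958) = -36460/14287 + 1782/1979 = -46694906/28273973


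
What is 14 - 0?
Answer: 14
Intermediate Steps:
14 - 0 = 14 - 47*0 = 14 + 0 = 14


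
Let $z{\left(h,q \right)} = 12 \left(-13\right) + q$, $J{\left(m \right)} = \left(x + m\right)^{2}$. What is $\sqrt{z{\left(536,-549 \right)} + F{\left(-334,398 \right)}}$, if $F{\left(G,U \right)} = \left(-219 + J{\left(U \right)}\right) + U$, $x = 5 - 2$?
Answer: $5 \sqrt{6411} \approx 400.34$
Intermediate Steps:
$x = 3$
$J{\left(m \right)} = \left(3 + m\right)^{2}$
$z{\left(h,q \right)} = -156 + q$
$F{\left(G,U \right)} = -219 + U + \left(3 + U\right)^{2}$ ($F{\left(G,U \right)} = \left(-219 + \left(3 + U\right)^{2}\right) + U = -219 + U + \left(3 + U\right)^{2}$)
$\sqrt{z{\left(536,-549 \right)} + F{\left(-334,398 \right)}} = \sqrt{\left(-156 - 549\right) + \left(-219 + 398 + \left(3 + 398\right)^{2}\right)} = \sqrt{-705 + \left(-219 + 398 + 401^{2}\right)} = \sqrt{-705 + \left(-219 + 398 + 160801\right)} = \sqrt{-705 + 160980} = \sqrt{160275} = 5 \sqrt{6411}$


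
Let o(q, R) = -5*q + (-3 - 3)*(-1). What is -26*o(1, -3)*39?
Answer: -1014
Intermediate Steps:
o(q, R) = 6 - 5*q (o(q, R) = -5*q - 6*(-1) = -5*q + 6 = 6 - 5*q)
-26*o(1, -3)*39 = -26*(6 - 5*1)*39 = -26*(6 - 5)*39 = -26*1*39 = -26*39 = -1014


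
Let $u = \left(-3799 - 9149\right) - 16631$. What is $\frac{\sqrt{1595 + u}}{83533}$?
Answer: $\frac{4 i \sqrt{1749}}{83533} \approx 0.0020026 i$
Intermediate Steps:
$u = -29579$ ($u = -12948 - 16631 = -29579$)
$\frac{\sqrt{1595 + u}}{83533} = \frac{\sqrt{1595 - 29579}}{83533} = \sqrt{-27984} \cdot \frac{1}{83533} = 4 i \sqrt{1749} \cdot \frac{1}{83533} = \frac{4 i \sqrt{1749}}{83533}$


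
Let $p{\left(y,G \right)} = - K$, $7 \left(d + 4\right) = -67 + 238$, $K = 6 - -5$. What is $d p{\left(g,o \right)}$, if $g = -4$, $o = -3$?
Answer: $- \frac{1573}{7} \approx -224.71$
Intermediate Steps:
$K = 11$ ($K = 6 + 5 = 11$)
$d = \frac{143}{7}$ ($d = -4 + \frac{-67 + 238}{7} = -4 + \frac{1}{7} \cdot 171 = -4 + \frac{171}{7} = \frac{143}{7} \approx 20.429$)
$p{\left(y,G \right)} = -11$ ($p{\left(y,G \right)} = \left(-1\right) 11 = -11$)
$d p{\left(g,o \right)} = \frac{143}{7} \left(-11\right) = - \frac{1573}{7}$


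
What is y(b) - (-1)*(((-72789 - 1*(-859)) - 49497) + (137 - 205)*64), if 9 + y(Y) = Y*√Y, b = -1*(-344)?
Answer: -125788 + 688*√86 ≈ -1.1941e+5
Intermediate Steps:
b = 344
y(Y) = -9 + Y^(3/2) (y(Y) = -9 + Y*√Y = -9 + Y^(3/2))
y(b) - (-1)*(((-72789 - 1*(-859)) - 49497) + (137 - 205)*64) = (-9 + 344^(3/2)) - (-1)*(((-72789 - 1*(-859)) - 49497) + (137 - 205)*64) = (-9 + 688*√86) - (-1)*(((-72789 + 859) - 49497) - 68*64) = (-9 + 688*√86) - (-1)*((-71930 - 49497) - 4352) = (-9 + 688*√86) - (-1)*(-121427 - 4352) = (-9 + 688*√86) - (-1)*(-125779) = (-9 + 688*√86) - 1*125779 = (-9 + 688*√86) - 125779 = -125788 + 688*√86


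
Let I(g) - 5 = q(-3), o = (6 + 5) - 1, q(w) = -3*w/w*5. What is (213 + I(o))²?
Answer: 41209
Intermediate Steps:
q(w) = -15 (q(w) = -3*1*5 = -3*5 = -15)
o = 10 (o = 11 - 1 = 10)
I(g) = -10 (I(g) = 5 - 15 = -10)
(213 + I(o))² = (213 - 10)² = 203² = 41209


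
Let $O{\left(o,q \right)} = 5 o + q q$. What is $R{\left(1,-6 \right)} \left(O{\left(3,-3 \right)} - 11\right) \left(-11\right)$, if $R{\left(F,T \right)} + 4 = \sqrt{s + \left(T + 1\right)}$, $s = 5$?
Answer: $572$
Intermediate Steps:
$R{\left(F,T \right)} = -4 + \sqrt{6 + T}$ ($R{\left(F,T \right)} = -4 + \sqrt{5 + \left(T + 1\right)} = -4 + \sqrt{5 + \left(1 + T\right)} = -4 + \sqrt{6 + T}$)
$O{\left(o,q \right)} = q^{2} + 5 o$ ($O{\left(o,q \right)} = 5 o + q^{2} = q^{2} + 5 o$)
$R{\left(1,-6 \right)} \left(O{\left(3,-3 \right)} - 11\right) \left(-11\right) = \left(-4 + \sqrt{6 - 6}\right) \left(\left(\left(-3\right)^{2} + 5 \cdot 3\right) - 11\right) \left(-11\right) = \left(-4 + \sqrt{0}\right) \left(\left(9 + 15\right) - 11\right) \left(-11\right) = \left(-4 + 0\right) \left(24 - 11\right) \left(-11\right) = \left(-4\right) 13 \left(-11\right) = \left(-52\right) \left(-11\right) = 572$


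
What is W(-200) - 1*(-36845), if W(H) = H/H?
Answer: 36846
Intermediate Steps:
W(H) = 1
W(-200) - 1*(-36845) = 1 - 1*(-36845) = 1 + 36845 = 36846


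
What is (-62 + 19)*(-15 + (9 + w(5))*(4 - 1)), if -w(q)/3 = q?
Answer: 1419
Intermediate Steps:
w(q) = -3*q
(-62 + 19)*(-15 + (9 + w(5))*(4 - 1)) = (-62 + 19)*(-15 + (9 - 3*5)*(4 - 1)) = -43*(-15 + (9 - 15)*3) = -43*(-15 - 6*3) = -43*(-15 - 18) = -43*(-33) = 1419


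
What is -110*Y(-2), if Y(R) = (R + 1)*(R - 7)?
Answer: -990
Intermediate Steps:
Y(R) = (1 + R)*(-7 + R)
-110*Y(-2) = -110*(-7 + (-2)² - 6*(-2)) = -110*(-7 + 4 + 12) = -110*9 = -990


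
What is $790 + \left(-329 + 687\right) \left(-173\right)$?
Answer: $-61144$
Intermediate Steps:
$790 + \left(-329 + 687\right) \left(-173\right) = 790 + 358 \left(-173\right) = 790 - 61934 = -61144$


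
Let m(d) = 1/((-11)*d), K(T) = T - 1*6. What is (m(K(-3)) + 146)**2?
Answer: 208947025/9801 ≈ 21319.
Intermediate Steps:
K(T) = -6 + T (K(T) = T - 6 = -6 + T)
m(d) = -1/(11*d)
(m(K(-3)) + 146)**2 = (-1/(11*(-6 - 3)) + 146)**2 = (-1/11/(-9) + 146)**2 = (-1/11*(-1/9) + 146)**2 = (1/99 + 146)**2 = (14455/99)**2 = 208947025/9801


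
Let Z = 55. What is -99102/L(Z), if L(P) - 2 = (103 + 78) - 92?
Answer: -99102/91 ≈ -1089.0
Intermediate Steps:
L(P) = 91 (L(P) = 2 + ((103 + 78) - 92) = 2 + (181 - 92) = 2 + 89 = 91)
-99102/L(Z) = -99102/91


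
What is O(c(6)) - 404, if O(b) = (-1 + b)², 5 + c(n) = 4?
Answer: -400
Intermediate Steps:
c(n) = -1 (c(n) = -5 + 4 = -1)
O(c(6)) - 404 = (-1 - 1)² - 404 = (-2)² - 404 = 4 - 404 = -400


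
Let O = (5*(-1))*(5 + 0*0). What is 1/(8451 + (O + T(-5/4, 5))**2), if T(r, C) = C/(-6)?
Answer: 36/328261 ≈ 0.00010967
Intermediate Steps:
T(r, C) = -C/6 (T(r, C) = C*(-1/6) = -C/6)
O = -25 (O = -5*(5 + 0) = -5*5 = -25)
1/(8451 + (O + T(-5/4, 5))**2) = 1/(8451 + (-25 - 1/6*5)**2) = 1/(8451 + (-25 - 5/6)**2) = 1/(8451 + (-155/6)**2) = 1/(8451 + 24025/36) = 1/(328261/36) = 36/328261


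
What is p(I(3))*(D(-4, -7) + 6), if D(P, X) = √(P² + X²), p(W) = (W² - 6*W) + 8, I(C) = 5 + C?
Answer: 144 + 24*√65 ≈ 337.49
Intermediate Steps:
p(W) = 8 + W² - 6*W
p(I(3))*(D(-4, -7) + 6) = (8 + (5 + 3)² - 6*(5 + 3))*(√((-4)² + (-7)²) + 6) = (8 + 8² - 6*8)*(√(16 + 49) + 6) = (8 + 64 - 48)*(√65 + 6) = 24*(6 + √65) = 144 + 24*√65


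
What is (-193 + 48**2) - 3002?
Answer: -891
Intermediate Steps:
(-193 + 48**2) - 3002 = (-193 + 2304) - 3002 = 2111 - 3002 = -891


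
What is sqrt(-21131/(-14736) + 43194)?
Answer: sqrt(586242209715)/3684 ≈ 207.84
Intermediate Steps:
sqrt(-21131/(-14736) + 43194) = sqrt(-21131*(-1/14736) + 43194) = sqrt(21131/14736 + 43194) = sqrt(636527915/14736) = sqrt(586242209715)/3684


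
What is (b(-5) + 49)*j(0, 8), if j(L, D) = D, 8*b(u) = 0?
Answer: 392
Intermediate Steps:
b(u) = 0 (b(u) = (⅛)*0 = 0)
(b(-5) + 49)*j(0, 8) = (0 + 49)*8 = 49*8 = 392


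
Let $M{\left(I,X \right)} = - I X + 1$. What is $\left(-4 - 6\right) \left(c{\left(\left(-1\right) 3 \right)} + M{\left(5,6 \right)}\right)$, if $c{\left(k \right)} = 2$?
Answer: $270$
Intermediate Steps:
$M{\left(I,X \right)} = 1 - I X$ ($M{\left(I,X \right)} = - I X + 1 = 1 - I X$)
$\left(-4 - 6\right) \left(c{\left(\left(-1\right) 3 \right)} + M{\left(5,6 \right)}\right) = \left(-4 - 6\right) \left(2 + \left(1 - 5 \cdot 6\right)\right) = \left(-4 - 6\right) \left(2 + \left(1 - 30\right)\right) = - 10 \left(2 - 29\right) = \left(-10\right) \left(-27\right) = 270$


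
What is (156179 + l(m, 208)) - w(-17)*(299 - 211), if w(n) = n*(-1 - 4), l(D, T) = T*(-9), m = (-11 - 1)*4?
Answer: 146827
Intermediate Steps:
m = -48 (m = -12*4 = -48)
l(D, T) = -9*T
w(n) = -5*n (w(n) = n*(-5) = -5*n)
(156179 + l(m, 208)) - w(-17)*(299 - 211) = (156179 - 9*208) - (-5*(-17))*(299 - 211) = (156179 - 1872) - 85*88 = 154307 - 1*7480 = 154307 - 7480 = 146827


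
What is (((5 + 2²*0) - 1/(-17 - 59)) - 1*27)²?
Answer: 2792241/5776 ≈ 483.42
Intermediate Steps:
(((5 + 2²*0) - 1/(-17 - 59)) - 1*27)² = (((5 + 4*0) - 1/(-76)) - 27)² = (((5 + 0) - 1*(-1/76)) - 27)² = ((5 + 1/76) - 27)² = (381/76 - 27)² = (-1671/76)² = 2792241/5776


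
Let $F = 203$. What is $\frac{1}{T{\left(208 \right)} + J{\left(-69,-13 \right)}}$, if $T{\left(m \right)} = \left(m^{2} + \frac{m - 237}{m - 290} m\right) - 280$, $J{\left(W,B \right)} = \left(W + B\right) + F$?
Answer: $\frac{41}{1770321} \approx 2.316 \cdot 10^{-5}$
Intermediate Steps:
$J{\left(W,B \right)} = 203 + B + W$ ($J{\left(W,B \right)} = \left(W + B\right) + 203 = \left(B + W\right) + 203 = 203 + B + W$)
$T{\left(m \right)} = -280 + m^{2} + \frac{m \left(-237 + m\right)}{-290 + m}$ ($T{\left(m \right)} = \left(m^{2} + \frac{-237 + m}{-290 + m} m\right) - 280 = \left(m^{2} + \frac{m \left(-237 + m\right)}{-290 + m}\right) - 280 = -280 + m^{2} + \frac{m \left(-237 + m\right)}{-290 + m}$)
$\frac{1}{T{\left(208 \right)} + J{\left(-69,-13 \right)}} = \frac{1}{\frac{81200 + 208^{3} - 107536 - 289 \cdot 208^{2}}{-290 + 208} - -121} = \frac{1}{\frac{81200 + 8998912 - 107536 - 12503296}{-82} + 121} = \frac{1}{- \frac{81200 + 8998912 - 107536 - 12503296}{82} + 121} = \frac{1}{\left(- \frac{1}{82}\right) \left(-3530720\right) + 121} = \frac{1}{\frac{1765360}{41} + 121} = \frac{1}{\frac{1770321}{41}} = \frac{41}{1770321}$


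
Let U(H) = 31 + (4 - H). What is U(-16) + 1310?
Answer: 1361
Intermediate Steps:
U(H) = 35 - H
U(-16) + 1310 = (35 - 1*(-16)) + 1310 = (35 + 16) + 1310 = 51 + 1310 = 1361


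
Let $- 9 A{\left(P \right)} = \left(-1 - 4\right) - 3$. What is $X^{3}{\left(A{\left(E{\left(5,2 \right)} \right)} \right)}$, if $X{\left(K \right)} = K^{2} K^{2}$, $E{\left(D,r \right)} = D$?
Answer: $\frac{68719476736}{282429536481} \approx 0.24332$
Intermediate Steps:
$A{\left(P \right)} = \frac{8}{9}$ ($A{\left(P \right)} = - \frac{\left(-1 - 4\right) - 3}{9} = - \frac{-5 - 3}{9} = \left(- \frac{1}{9}\right) \left(-8\right) = \frac{8}{9}$)
$X{\left(K \right)} = K^{4}$
$X^{3}{\left(A{\left(E{\left(5,2 \right)} \right)} \right)} = \left(\left(\frac{8}{9}\right)^{4}\right)^{3} = \left(\frac{4096}{6561}\right)^{3} = \frac{68719476736}{282429536481}$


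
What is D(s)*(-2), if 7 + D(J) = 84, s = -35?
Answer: -154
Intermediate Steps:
D(J) = 77 (D(J) = -7 + 84 = 77)
D(s)*(-2) = 77*(-2) = -154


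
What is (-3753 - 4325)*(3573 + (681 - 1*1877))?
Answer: -19201406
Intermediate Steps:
(-3753 - 4325)*(3573 + (681 - 1*1877)) = -8078*(3573 + (681 - 1877)) = -8078*(3573 - 1196) = -8078*2377 = -19201406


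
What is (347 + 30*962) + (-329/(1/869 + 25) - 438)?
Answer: 624749393/21726 ≈ 28756.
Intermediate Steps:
(347 + 30*962) + (-329/(1/869 + 25) - 438) = (347 + 28860) + (-329/(1/869 + 25) - 438) = 29207 + (-329/21726/869 - 438) = 29207 + (-329*869/21726 - 438) = 29207 + (-285901/21726 - 438) = 29207 - 9801889/21726 = 624749393/21726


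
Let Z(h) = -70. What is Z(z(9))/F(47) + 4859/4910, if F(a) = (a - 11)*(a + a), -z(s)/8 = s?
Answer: 4024789/4153860 ≈ 0.96893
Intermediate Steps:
z(s) = -8*s
F(a) = 2*a*(-11 + a) (F(a) = (-11 + a)*(2*a) = 2*a*(-11 + a))
Z(z(9))/F(47) + 4859/4910 = -70*1/(94*(-11 + 47)) + 4859/4910 = -70/(2*47*36) + 4859*(1/4910) = -70/3384 + 4859/4910 = -70*1/3384 + 4859/4910 = -35/1692 + 4859/4910 = 4024789/4153860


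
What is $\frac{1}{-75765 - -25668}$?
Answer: $- \frac{1}{50097} \approx -1.9961 \cdot 10^{-5}$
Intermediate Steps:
$\frac{1}{-75765 - -25668} = \frac{1}{-75765 + 25668} = \frac{1}{-50097} = - \frac{1}{50097}$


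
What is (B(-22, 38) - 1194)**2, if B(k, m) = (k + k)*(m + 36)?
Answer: 19802500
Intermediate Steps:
B(k, m) = 2*k*(36 + m) (B(k, m) = (2*k)*(36 + m) = 2*k*(36 + m))
(B(-22, 38) - 1194)**2 = (2*(-22)*(36 + 38) - 1194)**2 = (2*(-22)*74 - 1194)**2 = (-3256 - 1194)**2 = (-4450)**2 = 19802500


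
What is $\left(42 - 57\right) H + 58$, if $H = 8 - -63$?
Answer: $-1007$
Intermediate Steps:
$H = 71$ ($H = 8 + 63 = 71$)
$\left(42 - 57\right) H + 58 = \left(42 - 57\right) 71 + 58 = \left(-15\right) 71 + 58 = -1065 + 58 = -1007$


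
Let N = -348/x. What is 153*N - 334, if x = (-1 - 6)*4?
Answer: 10973/7 ≈ 1567.6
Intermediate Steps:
x = -28 (x = -7*4 = -28)
N = 87/7 (N = -348/(-28) = -348*(-1/28) = 87/7 ≈ 12.429)
153*N - 334 = 153*(87/7) - 334 = 13311/7 - 334 = 10973/7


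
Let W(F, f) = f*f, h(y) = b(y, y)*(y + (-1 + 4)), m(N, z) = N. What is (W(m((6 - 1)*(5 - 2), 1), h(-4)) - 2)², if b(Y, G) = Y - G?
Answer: 4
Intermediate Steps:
h(y) = 0 (h(y) = (y - y)*(y + (-1 + 4)) = 0*(y + 3) = 0*(3 + y) = 0)
W(F, f) = f²
(W(m((6 - 1)*(5 - 2), 1), h(-4)) - 2)² = (0² - 2)² = (0 - 2)² = (-2)² = 4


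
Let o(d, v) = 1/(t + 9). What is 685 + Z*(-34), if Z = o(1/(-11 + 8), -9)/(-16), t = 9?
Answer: 98657/144 ≈ 685.12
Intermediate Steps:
o(d, v) = 1/18 (o(d, v) = 1/(9 + 9) = 1/18)
Z = -1/288 (Z = (1/18)/(-16) = (1/18)*(-1/16) = -1/288 ≈ -0.0034722)
685 + Z*(-34) = 685 - 1/288*(-34) = 685 + 17/144 = 98657/144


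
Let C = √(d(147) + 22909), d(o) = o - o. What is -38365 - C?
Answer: -38365 - √22909 ≈ -38516.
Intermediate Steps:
d(o) = 0
C = √22909 (C = √(0 + 22909) = √22909 ≈ 151.36)
-38365 - C = -38365 - √22909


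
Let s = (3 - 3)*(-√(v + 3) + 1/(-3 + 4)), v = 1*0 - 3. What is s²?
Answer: 0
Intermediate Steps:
v = -3 (v = 0 - 3 = -3)
s = 0 (s = (3 - 3)*(-√(-3 + 3) + 1/(-3 + 4)) = 0*(-√0 + 1/1) = 0*(-1*0 + 1) = 0*(0 + 1) = 0*1 = 0)
s² = 0² = 0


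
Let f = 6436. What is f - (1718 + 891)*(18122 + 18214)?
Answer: -94794188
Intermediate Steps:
f - (1718 + 891)*(18122 + 18214) = 6436 - (1718 + 891)*(18122 + 18214) = 6436 - 2609*36336 = 6436 - 1*94800624 = 6436 - 94800624 = -94794188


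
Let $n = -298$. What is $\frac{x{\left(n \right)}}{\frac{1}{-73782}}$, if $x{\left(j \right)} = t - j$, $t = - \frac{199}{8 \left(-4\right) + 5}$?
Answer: $- \frac{67592510}{3} \approx -2.2531 \cdot 10^{7}$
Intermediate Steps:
$t = \frac{199}{27}$ ($t = - \frac{199}{-32 + 5} = - \frac{199}{-27} = \left(-199\right) \left(- \frac{1}{27}\right) = \frac{199}{27} \approx 7.3704$)
$x{\left(j \right)} = \frac{199}{27} - j$
$\frac{x{\left(n \right)}}{\frac{1}{-73782}} = \frac{\frac{199}{27} - -298}{\frac{1}{-73782}} = \frac{\frac{199}{27} + 298}{- \frac{1}{73782}} = \frac{8245}{27} \left(-73782\right) = - \frac{67592510}{3}$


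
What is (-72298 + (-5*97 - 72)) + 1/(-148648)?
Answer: -10829750041/148648 ≈ -72855.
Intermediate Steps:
(-72298 + (-5*97 - 72)) + 1/(-148648) = (-72298 + (-485 - 72)) - 1/148648 = (-72298 - 557) - 1/148648 = -72855 - 1/148648 = -10829750041/148648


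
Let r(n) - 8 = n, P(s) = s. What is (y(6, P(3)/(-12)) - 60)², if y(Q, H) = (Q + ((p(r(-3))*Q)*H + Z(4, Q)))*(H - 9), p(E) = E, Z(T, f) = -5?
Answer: 1/64 ≈ 0.015625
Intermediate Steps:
r(n) = 8 + n
y(Q, H) = (-9 + H)*(-5 + Q + 5*H*Q) (y(Q, H) = (Q + (((8 - 3)*Q)*H - 5))*(H - 9) = (Q + ((5*Q)*H - 5))*(-9 + H) = (Q + (5*H*Q - 5))*(-9 + H) = (Q + (-5 + 5*H*Q))*(-9 + H) = (-5 + Q + 5*H*Q)*(-9 + H) = (-9 + H)*(-5 + Q + 5*H*Q))
(y(6, P(3)/(-12)) - 60)² = ((45 - 9*6 - 15/(-12) - 44*3/(-12)*6 + 5*6*(3/(-12))²) - 60)² = ((45 - 54 - 15*(-1)/12 - 44*3*(-1/12)*6 + 5*6*(3*(-1/12))²) - 60)² = ((45 - 54 - 5*(-¼) - 44*(-¼)*6 + 5*6*(-¼)²) - 60)² = ((45 - 54 + 5/4 + 66 + 5*6*(1/16)) - 60)² = ((45 - 54 + 5/4 + 66 + 15/8) - 60)² = (481/8 - 60)² = (⅛)² = 1/64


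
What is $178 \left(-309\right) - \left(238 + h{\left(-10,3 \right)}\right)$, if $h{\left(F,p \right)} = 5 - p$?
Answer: $-55242$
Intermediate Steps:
$178 \left(-309\right) - \left(238 + h{\left(-10,3 \right)}\right) = 178 \left(-309\right) - \left(243 - 3\right) = -55002 - 240 = -55242$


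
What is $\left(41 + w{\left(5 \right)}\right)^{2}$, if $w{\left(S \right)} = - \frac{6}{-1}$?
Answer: $2209$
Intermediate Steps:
$w{\left(S \right)} = 6$ ($w{\left(S \right)} = \left(-6\right) \left(-1\right) = 6$)
$\left(41 + w{\left(5 \right)}\right)^{2} = \left(41 + 6\right)^{2} = 47^{2} = 2209$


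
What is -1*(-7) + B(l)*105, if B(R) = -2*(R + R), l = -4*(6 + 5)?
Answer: 18487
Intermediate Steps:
l = -44 (l = -4*11 = -44)
B(R) = -4*R
-1*(-7) + B(l)*105 = -1*(-7) - 4*(-44)*105 = 7 + 176*105 = 7 + 18480 = 18487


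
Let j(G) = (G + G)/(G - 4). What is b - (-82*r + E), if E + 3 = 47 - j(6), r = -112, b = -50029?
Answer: -59251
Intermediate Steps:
j(G) = 2*G/(-4 + G) (j(G) = (2*G)/(-4 + G) = 2*G/(-4 + G))
E = 38 (E = -3 + (47 - 2*6/(-4 + 6)) = -3 + (47 - 2*6/2) = -3 + (47 - 1*6) = -3 + (47 - 6) = -3 + 41 = 38)
b - (-82*r + E) = -50029 - (-82*(-112) + 38) = -50029 - (9184 + 38) = -50029 - 1*9222 = -50029 - 9222 = -59251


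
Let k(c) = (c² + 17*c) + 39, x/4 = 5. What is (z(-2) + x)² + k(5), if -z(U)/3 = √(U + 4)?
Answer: 567 - 120*√2 ≈ 397.29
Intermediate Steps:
x = 20 (x = 4*5 = 20)
k(c) = 39 + c² + 17*c
z(U) = -3*√(4 + U) (z(U) = -3*√(U + 4) = -3*√(4 + U))
(z(-2) + x)² + k(5) = (-3*√(4 - 2) + 20)² + (39 + 5² + 17*5) = (-3*√2 + 20)² + (39 + 25 + 85) = (20 - 3*√2)² + 149 = 149 + (20 - 3*√2)²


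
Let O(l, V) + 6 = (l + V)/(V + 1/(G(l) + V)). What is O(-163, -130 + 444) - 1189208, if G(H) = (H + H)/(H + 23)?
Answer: -8268568300415/6952972 ≈ -1.1892e+6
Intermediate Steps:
G(H) = 2*H/(23 + H) (G(H) = (2*H)/(23 + H) = 2*H/(23 + H))
O(l, V) = -6 + (V + l)/(V + 1/(V + 2*l/(23 + l))) (O(l, V) = -6 + (l + V)/(V + 1/(2*l/(23 + l) + V)) = -6 + (V + l)/(V + 1/(V + 2*l/(23 + l))))
O(-163, -130 + 444) - 1189208 = (2*(-163)**2 - (23 - 163)*(6 + 5*(-130 + 444)**2 - 1*(-130 + 444)*(-163)) - 10*(-130 + 444)*(-163))/((1 + (-130 + 444)**2)*(23 - 163) + 2*(-130 + 444)*(-163)) - 1189208 = (2*26569 - 1*(-140)*(6 + 5*314**2 - 1*314*(-163)) - 10*314*(-163))/((1 + 314**2)*(-140) + 2*314*(-163)) - 1189208 = (53138 - 1*(-140)*(6 + 5*98596 + 51182) + 511820)/((1 + 98596)*(-140) - 102364) - 1189208 = (53138 - 1*(-140)*(6 + 492980 + 51182) + 511820)/(98597*(-140) - 102364) - 1189208 = (53138 - 1*(-140)*544168 + 511820)/(-13803580 - 102364) - 1189208 = (53138 + 76183520 + 511820)/(-13905944) - 1189208 = -1/13905944*76748478 - 1189208 = -38374239/6952972 - 1189208 = -8268568300415/6952972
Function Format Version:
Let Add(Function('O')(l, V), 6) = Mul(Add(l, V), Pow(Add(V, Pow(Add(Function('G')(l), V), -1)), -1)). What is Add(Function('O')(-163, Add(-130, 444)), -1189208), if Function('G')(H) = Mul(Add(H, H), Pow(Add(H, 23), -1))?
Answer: Rational(-8268568300415, 6952972) ≈ -1.1892e+6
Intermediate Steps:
Function('G')(H) = Mul(2, H, Pow(Add(23, H), -1)) (Function('G')(H) = Mul(Mul(2, H), Pow(Add(23, H), -1)) = Mul(2, H, Pow(Add(23, H), -1)))
Function('O')(l, V) = Add(-6, Mul(Pow(Add(V, Pow(Add(V, Mul(2, l, Pow(Add(23, l), -1))), -1)), -1), Add(V, l))) (Function('O')(l, V) = Add(-6, Mul(Add(l, V), Pow(Add(V, Pow(Add(Mul(2, l, Pow(Add(23, l), -1)), V), -1)), -1))) = Add(-6, Mul(Add(V, l), Pow(Add(V, Pow(Add(V, Mul(2, l, Pow(Add(23, l), -1))), -1)), -1))) = Add(-6, Mul(Pow(Add(V, Pow(Add(V, Mul(2, l, Pow(Add(23, l), -1))), -1)), -1), Add(V, l))))
Add(Function('O')(-163, Add(-130, 444)), -1189208) = Add(Mul(Pow(Add(Mul(Add(1, Pow(Add(-130, 444), 2)), Add(23, -163)), Mul(2, Add(-130, 444), -163)), -1), Add(Mul(2, Pow(-163, 2)), Mul(-1, Add(23, -163), Add(6, Mul(5, Pow(Add(-130, 444), 2)), Mul(-1, Add(-130, 444), -163))), Mul(-10, Add(-130, 444), -163))), -1189208) = Add(Mul(Pow(Add(Mul(Add(1, Pow(314, 2)), -140), Mul(2, 314, -163)), -1), Add(Mul(2, 26569), Mul(-1, -140, Add(6, Mul(5, Pow(314, 2)), Mul(-1, 314, -163))), Mul(-10, 314, -163))), -1189208) = Add(Mul(Pow(Add(Mul(Add(1, 98596), -140), -102364), -1), Add(53138, Mul(-1, -140, Add(6, Mul(5, 98596), 51182)), 511820)), -1189208) = Add(Mul(Pow(Add(Mul(98597, -140), -102364), -1), Add(53138, Mul(-1, -140, Add(6, 492980, 51182)), 511820)), -1189208) = Add(Mul(Pow(Add(-13803580, -102364), -1), Add(53138, Mul(-1, -140, 544168), 511820)), -1189208) = Add(Mul(Pow(-13905944, -1), Add(53138, 76183520, 511820)), -1189208) = Add(Mul(Rational(-1, 13905944), 76748478), -1189208) = Add(Rational(-38374239, 6952972), -1189208) = Rational(-8268568300415, 6952972)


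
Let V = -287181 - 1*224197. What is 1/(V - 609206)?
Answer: -1/1120584 ≈ -8.9239e-7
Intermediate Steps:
V = -511378 (V = -287181 - 224197 = -511378)
1/(V - 609206) = 1/(-511378 - 609206) = 1/(-1120584) = -1/1120584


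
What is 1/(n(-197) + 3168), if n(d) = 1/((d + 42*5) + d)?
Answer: 184/582911 ≈ 0.00031566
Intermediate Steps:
n(d) = 1/(210 + 2*d) (n(d) = 1/((d + 210) + d) = 1/((210 + d) + d) = 1/(210 + 2*d))
1/(n(-197) + 3168) = 1/(1/(2*(105 - 197)) + 3168) = 1/((½)/(-92) + 3168) = 1/((½)*(-1/92) + 3168) = 1/(-1/184 + 3168) = 1/(582911/184) = 184/582911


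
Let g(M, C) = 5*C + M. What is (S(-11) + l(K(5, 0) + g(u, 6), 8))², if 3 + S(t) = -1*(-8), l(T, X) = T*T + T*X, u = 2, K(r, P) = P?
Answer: 1651225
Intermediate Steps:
g(M, C) = M + 5*C
l(T, X) = T² + T*X
S(t) = 5 (S(t) = -3 - 1*(-8) = -3 + 8 = 5)
(S(-11) + l(K(5, 0) + g(u, 6), 8))² = (5 + (0 + (2 + 5*6))*((0 + (2 + 5*6)) + 8))² = (5 + (0 + (2 + 30))*((0 + (2 + 30)) + 8))² = (5 + (0 + 32)*((0 + 32) + 8))² = (5 + 32*(32 + 8))² = (5 + 32*40)² = (5 + 1280)² = 1285² = 1651225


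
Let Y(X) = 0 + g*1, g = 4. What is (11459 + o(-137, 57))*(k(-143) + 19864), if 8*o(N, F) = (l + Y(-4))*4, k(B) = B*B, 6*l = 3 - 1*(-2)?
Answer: 5544529081/12 ≈ 4.6204e+8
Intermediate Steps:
l = ⅚ (l = (3 - 1*(-2))/6 = (3 + 2)/6 = (⅙)*5 = ⅚ ≈ 0.83333)
Y(X) = 4 (Y(X) = 0 + 4*1 = 0 + 4 = 4)
k(B) = B²
o(N, F) = 29/12 (o(N, F) = ((⅚ + 4)*4)/8 = ((29/6)*4)/8 = (⅛)*(58/3) = 29/12)
(11459 + o(-137, 57))*(k(-143) + 19864) = (11459 + 29/12)*((-143)² + 19864) = 137537*(20449 + 19864)/12 = (137537/12)*40313 = 5544529081/12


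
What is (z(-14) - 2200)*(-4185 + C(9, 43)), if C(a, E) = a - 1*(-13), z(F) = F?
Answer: 9216882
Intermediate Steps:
C(a, E) = 13 + a (C(a, E) = a + 13 = 13 + a)
(z(-14) - 2200)*(-4185 + C(9, 43)) = (-14 - 2200)*(-4185 + (13 + 9)) = -2214*(-4185 + 22) = -2214*(-4163) = 9216882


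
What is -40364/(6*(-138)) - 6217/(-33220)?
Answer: 336509939/6876540 ≈ 48.936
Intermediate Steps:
-40364/(6*(-138)) - 6217/(-33220) = -40364/(-828) - 6217*(-1/33220) = -40364*(-1/828) + 6217/33220 = 10091/207 + 6217/33220 = 336509939/6876540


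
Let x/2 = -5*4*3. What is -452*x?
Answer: 54240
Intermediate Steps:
x = -120 (x = 2*(-5*4*3) = 2*(-20*3) = 2*(-60) = -120)
-452*x = -452*(-120) = 54240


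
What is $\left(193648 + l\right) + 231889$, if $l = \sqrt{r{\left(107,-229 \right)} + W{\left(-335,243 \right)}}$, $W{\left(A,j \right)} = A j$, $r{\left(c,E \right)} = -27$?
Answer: $425537 + 6 i \sqrt{2262} \approx 4.2554 \cdot 10^{5} + 285.36 i$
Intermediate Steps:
$l = 6 i \sqrt{2262}$ ($l = \sqrt{-27 - 81405} = \sqrt{-81432} = 6 i \sqrt{2262} \approx 285.36 i$)
$\left(193648 + l\right) + 231889 = \left(193648 + 6 i \sqrt{2262}\right) + 231889 = 425537 + 6 i \sqrt{2262}$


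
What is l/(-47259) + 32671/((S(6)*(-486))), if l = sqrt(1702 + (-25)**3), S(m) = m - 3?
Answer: -32671/1458 - I*sqrt(1547)/15753 ≈ -22.408 - 0.0024968*I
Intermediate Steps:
S(m) = -3 + m
l = 3*I*sqrt(1547) (l = sqrt(1702 - 15625) = sqrt(-13923) = 3*I*sqrt(1547) ≈ 118.0*I)
l/(-47259) + 32671/((S(6)*(-486))) = (3*I*sqrt(1547))/(-47259) + 32671/(((-3 + 6)*(-486))) = (3*I*sqrt(1547))*(-1/47259) + 32671/((3*(-486))) = -I*sqrt(1547)/15753 + 32671/(-1458) = -I*sqrt(1547)/15753 + 32671*(-1/1458) = -I*sqrt(1547)/15753 - 32671/1458 = -32671/1458 - I*sqrt(1547)/15753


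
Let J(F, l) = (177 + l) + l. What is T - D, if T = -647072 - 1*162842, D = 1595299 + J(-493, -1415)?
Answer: -2402560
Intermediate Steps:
J(F, l) = 177 + 2*l
D = 1592646 (D = 1595299 + (177 + 2*(-1415)) = 1595299 + (177 - 2830) = 1595299 - 2653 = 1592646)
T = -809914 (T = -647072 - 162842 = -809914)
T - D = -809914 - 1*1592646 = -809914 - 1592646 = -2402560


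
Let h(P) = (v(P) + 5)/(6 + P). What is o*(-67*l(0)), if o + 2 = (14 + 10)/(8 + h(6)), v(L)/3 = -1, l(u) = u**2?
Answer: 0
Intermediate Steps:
v(L) = -3 (v(L) = 3*(-1) = -3)
h(P) = 2/(6 + P) (h(P) = (-3 + 5)/(6 + P) = 2/(6 + P))
o = 46/49 (o = -2 + (14 + 10)/(8 + 2/(6 + 6)) = -2 + 24/(8 + 2/12) = -2 + 24/(8 + 2*(1/12)) = -2 + 24/(8 + 1/6) = -2 + 24/(49/6) = -2 + 24*(6/49) = -2 + 144/49 = 46/49 ≈ 0.93878)
o*(-67*l(0)) = 46*(-67*0**2)/49 = 46*(-67*0)/49 = (46/49)*0 = 0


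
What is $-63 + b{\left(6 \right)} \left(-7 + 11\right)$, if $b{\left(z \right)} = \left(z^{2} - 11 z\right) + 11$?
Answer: $-139$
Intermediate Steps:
$b{\left(z \right)} = 11 + z^{2} - 11 z$
$-63 + b{\left(6 \right)} \left(-7 + 11\right) = -63 + \left(11 + 6^{2} - 66\right) \left(-7 + 11\right) = -63 + \left(11 + 36 - 66\right) 4 = -63 - 76 = -139$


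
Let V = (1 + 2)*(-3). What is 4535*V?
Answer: -40815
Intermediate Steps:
V = -9 (V = 3*(-3) = -9)
4535*V = 4535*(-9) = -40815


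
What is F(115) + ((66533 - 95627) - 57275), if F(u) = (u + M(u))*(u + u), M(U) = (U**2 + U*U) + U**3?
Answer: 355824831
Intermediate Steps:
M(U) = U**3 + 2*U**2 (M(U) = (U**2 + U**2) + U**3 = 2*U**2 + U**3 = U**3 + 2*U**2)
F(u) = 2*u*(u + u**2*(2 + u)) (F(u) = (u + u**2*(2 + u))*(u + u) = (u + u**2*(2 + u))*(2*u) = 2*u*(u + u**2*(2 + u)))
F(115) + ((66533 - 95627) - 57275) = 2*115**2*(1 + 115*(2 + 115)) + ((66533 - 95627) - 57275) = 2*13225*(1 + 115*117) + (-29094 - 57275) = 2*13225*(1 + 13455) - 86369 = 2*13225*13456 - 86369 = 355911200 - 86369 = 355824831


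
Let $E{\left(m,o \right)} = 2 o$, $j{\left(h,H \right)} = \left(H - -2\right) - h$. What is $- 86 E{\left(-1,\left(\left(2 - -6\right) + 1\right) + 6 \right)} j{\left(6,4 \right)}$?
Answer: $0$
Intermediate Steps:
$j{\left(h,H \right)} = 2 + H - h$ ($j{\left(h,H \right)} = \left(H + 2\right) - h = \left(2 + H\right) - h = 2 + H - h$)
$- 86 E{\left(-1,\left(\left(2 - -6\right) + 1\right) + 6 \right)} j{\left(6,4 \right)} = - 86 \cdot 2 \left(\left(\left(2 - -6\right) + 1\right) + 6\right) \left(2 + 4 - 6\right) = - 86 \cdot 2 \left(\left(\left(2 + 6\right) + 1\right) + 6\right) \left(2 + 4 - 6\right) = - 86 \cdot 2 \left(\left(8 + 1\right) + 6\right) 0 = - 86 \cdot 2 \left(9 + 6\right) 0 = - 86 \cdot 2 \cdot 15 \cdot 0 = \left(-86\right) 30 \cdot 0 = \left(-2580\right) 0 = 0$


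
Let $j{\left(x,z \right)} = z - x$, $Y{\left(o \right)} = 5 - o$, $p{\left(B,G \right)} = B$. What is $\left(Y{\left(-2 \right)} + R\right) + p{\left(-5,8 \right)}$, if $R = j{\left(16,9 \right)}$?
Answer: $-5$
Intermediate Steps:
$R = -7$ ($R = 9 - 16 = -7$)
$\left(Y{\left(-2 \right)} + R\right) + p{\left(-5,8 \right)} = \left(\left(5 - -2\right) - 7\right) - 5 = \left(\left(5 + 2\right) - 7\right) - 5 = \left(7 - 7\right) - 5 = 0 - 5 = -5$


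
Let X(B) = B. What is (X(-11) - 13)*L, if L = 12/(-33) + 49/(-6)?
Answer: 2252/11 ≈ 204.73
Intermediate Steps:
L = -563/66 (L = 12*(-1/33) + 49*(-⅙) = -4/11 - 49/6 = -563/66 ≈ -8.5303)
(X(-11) - 13)*L = (-11 - 13)*(-563/66) = -24*(-563/66) = 2252/11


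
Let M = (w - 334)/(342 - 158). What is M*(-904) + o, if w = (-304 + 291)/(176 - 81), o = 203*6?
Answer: 6248289/2185 ≈ 2859.6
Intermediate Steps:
o = 1218
w = -13/95 ≈ -0.13684
M = -31743/17480 (M = (-13/95 - 334)/(342 - 158) = -31743/95/184 = -31743/95*1/184 = -31743/17480 ≈ -1.8160)
M*(-904) + o = -31743/17480*(-904) + 1218 = 3586959/2185 + 1218 = 6248289/2185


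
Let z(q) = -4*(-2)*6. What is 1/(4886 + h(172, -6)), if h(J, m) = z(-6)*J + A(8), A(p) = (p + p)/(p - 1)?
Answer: 7/92010 ≈ 7.6079e-5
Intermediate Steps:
z(q) = 48 (z(q) = 8*6 = 48)
A(p) = 2*p/(-1 + p) (A(p) = (2*p)/(-1 + p) = 2*p/(-1 + p))
h(J, m) = 16/7 + 48*J (h(J, m) = 48*J + 2*8/(-1 + 8) = 48*J + 2*8/7 = 48*J + 2*8*(⅐) = 48*J + 16/7 = 16/7 + 48*J)
1/(4886 + h(172, -6)) = 1/(4886 + (16/7 + 48*172)) = 1/(4886 + (16/7 + 8256)) = 1/(4886 + 57808/7) = 1/(92010/7) = 7/92010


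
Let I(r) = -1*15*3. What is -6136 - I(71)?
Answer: -6091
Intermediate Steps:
I(r) = -45 (I(r) = -15*3 = -45)
-6136 - I(71) = -6136 - 1*(-45) = -6136 + 45 = -6091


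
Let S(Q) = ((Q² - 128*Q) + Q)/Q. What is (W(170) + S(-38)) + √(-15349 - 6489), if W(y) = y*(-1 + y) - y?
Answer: 28395 + I*√21838 ≈ 28395.0 + 147.78*I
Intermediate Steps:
S(Q) = (Q² - 127*Q)/Q
W(y) = -y + y*(-1 + y)
(W(170) + S(-38)) + √(-15349 - 6489) = (170*(-2 + 170) + (-127 - 38)) + √(-15349 - 6489) = (170*168 - 165) + √(-21838) = (28560 - 165) + I*√21838 = 28395 + I*√21838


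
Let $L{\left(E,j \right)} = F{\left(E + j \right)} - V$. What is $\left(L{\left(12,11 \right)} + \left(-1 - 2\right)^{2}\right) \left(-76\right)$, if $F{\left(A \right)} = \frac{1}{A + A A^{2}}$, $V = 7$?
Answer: $- \frac{926478}{6095} \approx -152.01$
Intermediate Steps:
$F{\left(A \right)} = \frac{1}{A + A^{3}}$
$L{\left(E,j \right)} = -7 + \frac{1}{E + j + \left(E + j\right)^{3}}$ ($L{\left(E,j \right)} = \frac{1}{\left(E + j\right) + \left(E + j\right)^{3}} - 7 = \frac{1}{E + j + \left(E + j\right)^{3}} - 7 = -7 + \frac{1}{E + j + \left(E + j\right)^{3}}$)
$\left(L{\left(12,11 \right)} + \left(-1 - 2\right)^{2}\right) \left(-76\right) = \left(\left(-7 + \frac{1}{12 + 11 + \left(12 + 11\right)^{3}}\right) + \left(-1 - 2\right)^{2}\right) \left(-76\right) = \left(\left(-7 + \frac{1}{12 + 11 + 23^{3}}\right) + \left(-3\right)^{2}\right) \left(-76\right) = \left(\left(-7 + \frac{1}{12 + 11 + 12167}\right) + 9\right) \left(-76\right) = \left(\left(-7 + \frac{1}{12190}\right) + 9\right) \left(-76\right) = \left(- \frac{85329}{12190} + 9\right) \left(-76\right) = \frac{24381}{12190} \left(-76\right) = - \frac{926478}{6095}$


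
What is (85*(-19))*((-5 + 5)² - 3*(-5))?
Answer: -24225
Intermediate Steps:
(85*(-19))*((-5 + 5)² - 3*(-5)) = -1615*(0² + 15) = -1615*(0 + 15) = -1615*15 = -24225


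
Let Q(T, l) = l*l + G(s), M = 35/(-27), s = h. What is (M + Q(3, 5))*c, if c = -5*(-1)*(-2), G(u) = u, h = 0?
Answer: -6400/27 ≈ -237.04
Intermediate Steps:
s = 0
c = -10 (c = 5*(-2) = -10)
M = -35/27 (M = 35*(-1/27) = -35/27 ≈ -1.2963)
Q(T, l) = l**2 (Q(T, l) = l*l + 0 = l**2 + 0 = l**2)
(M + Q(3, 5))*c = (-35/27 + 5**2)*(-10) = (-35/27 + 25)*(-10) = (640/27)*(-10) = -6400/27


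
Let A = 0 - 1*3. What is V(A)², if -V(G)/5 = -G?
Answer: 225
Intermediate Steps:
A = -3 (A = 0 - 3 = -3)
V(G) = 5*G (V(G) = -(-5)*G = 5*G)
V(A)² = (5*(-3))² = (-15)² = 225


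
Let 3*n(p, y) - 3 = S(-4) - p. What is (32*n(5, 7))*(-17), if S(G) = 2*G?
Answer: 5440/3 ≈ 1813.3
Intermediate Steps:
n(p, y) = -5/3 - p/3 (n(p, y) = 1 + (2*(-4) - p)/3 = 1 + (-8 - p)/3 = 1 + (-8/3 - p/3) = -5/3 - p/3)
(32*n(5, 7))*(-17) = (32*(-5/3 - ⅓*5))*(-17) = (32*(-5/3 - 5/3))*(-17) = (32*(-10/3))*(-17) = -320/3*(-17) = 5440/3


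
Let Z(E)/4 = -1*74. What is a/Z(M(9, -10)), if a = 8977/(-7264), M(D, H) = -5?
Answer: 8977/2150144 ≈ 0.0041751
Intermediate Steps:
Z(E) = -296 (Z(E) = 4*(-1*74) = 4*(-74) = -296)
a = -8977/7264 (a = 8977*(-1/7264) = -8977/7264 ≈ -1.2358)
a/Z(M(9, -10)) = -8977/7264/(-296) = -8977/7264*(-1/296) = 8977/2150144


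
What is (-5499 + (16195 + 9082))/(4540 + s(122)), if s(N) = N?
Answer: 9889/2331 ≈ 4.2424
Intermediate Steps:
(-5499 + (16195 + 9082))/(4540 + s(122)) = (-5499 + (16195 + 9082))/(4540 + 122) = (-5499 + 25277)/4662 = 19778*(1/4662) = 9889/2331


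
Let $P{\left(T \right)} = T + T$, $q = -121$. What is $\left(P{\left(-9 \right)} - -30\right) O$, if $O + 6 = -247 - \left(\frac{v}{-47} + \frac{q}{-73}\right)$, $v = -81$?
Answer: $- \frac{10555716}{3431} \approx -3076.6$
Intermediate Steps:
$P{\left(T \right)} = 2 T$
$O = - \frac{879643}{3431}$ ($O = -6 - \left(247 + \frac{81}{47} + \frac{121}{73}\right) = -6 - \frac{859057}{3431} = - \frac{879643}{3431} \approx -256.38$)
$\left(P{\left(-9 \right)} - -30\right) O = \left(2 \left(-9\right) - -30\right) \left(- \frac{879643}{3431}\right) = \left(-18 + 30\right) \left(- \frac{879643}{3431}\right) = 12 \left(- \frac{879643}{3431}\right) = - \frac{10555716}{3431}$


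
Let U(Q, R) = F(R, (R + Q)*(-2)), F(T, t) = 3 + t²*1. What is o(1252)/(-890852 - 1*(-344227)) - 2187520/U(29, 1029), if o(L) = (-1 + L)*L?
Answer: -8208582233668/2447491025875 ≈ -3.3539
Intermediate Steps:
F(T, t) = 3 + t²
U(Q, R) = 3 + (-2*Q - 2*R)² (U(Q, R) = 3 + ((R + Q)*(-2))² = 3 + ((Q + R)*(-2))² = 3 + (-2*Q - 2*R)²)
o(L) = L*(-1 + L)
o(1252)/(-890852 - 1*(-344227)) - 2187520/U(29, 1029) = (1252*(-1 + 1252))/(-890852 - 1*(-344227)) - 2187520/(3 + 4*(29 + 1029)²) = (1252*1251)/(-890852 + 344227) - 2187520/(3 + 4*1058²) = 1566252/(-546625) - 2187520/(3 + 4*1119364) = 1566252*(-1/546625) - 2187520/(3 + 4477456) = -1566252/546625 - 2187520/4477459 = -8208582233668/2447491025875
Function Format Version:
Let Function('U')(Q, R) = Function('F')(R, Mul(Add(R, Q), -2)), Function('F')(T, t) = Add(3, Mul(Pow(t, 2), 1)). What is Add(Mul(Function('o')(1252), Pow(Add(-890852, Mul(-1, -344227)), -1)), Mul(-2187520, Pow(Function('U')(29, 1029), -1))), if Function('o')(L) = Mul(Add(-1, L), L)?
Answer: Rational(-8208582233668, 2447491025875) ≈ -3.3539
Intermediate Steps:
Function('F')(T, t) = Add(3, Pow(t, 2))
Function('U')(Q, R) = Add(3, Pow(Add(Mul(-2, Q), Mul(-2, R)), 2)) (Function('U')(Q, R) = Add(3, Pow(Mul(Add(R, Q), -2), 2)) = Add(3, Pow(Mul(Add(Q, R), -2), 2)) = Add(3, Pow(Add(Mul(-2, Q), Mul(-2, R)), 2)))
Function('o')(L) = Mul(L, Add(-1, L))
Add(Mul(Function('o')(1252), Pow(Add(-890852, Mul(-1, -344227)), -1)), Mul(-2187520, Pow(Function('U')(29, 1029), -1))) = Add(Mul(Mul(1252, Add(-1, 1252)), Pow(Add(-890852, Mul(-1, -344227)), -1)), Mul(-2187520, Pow(Add(3, Mul(4, Pow(Add(29, 1029), 2))), -1))) = Add(Mul(Mul(1252, 1251), Pow(Add(-890852, 344227), -1)), Mul(-2187520, Pow(Add(3, Mul(4, Pow(1058, 2))), -1))) = Add(Mul(1566252, Pow(-546625, -1)), Mul(-2187520, Pow(Add(3, Mul(4, 1119364)), -1))) = Add(Mul(1566252, Rational(-1, 546625)), Mul(-2187520, Pow(Add(3, 4477456), -1))) = Add(Rational(-1566252, 546625), Mul(-2187520, Pow(4477459, -1))) = Add(Rational(-1566252, 546625), Mul(-2187520, Rational(1, 4477459))) = Add(Rational(-1566252, 546625), Rational(-2187520, 4477459)) = Rational(-8208582233668, 2447491025875)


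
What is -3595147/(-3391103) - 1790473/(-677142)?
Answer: 8506103391593/2296258267626 ≈ 3.7043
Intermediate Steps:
-3595147/(-3391103) - 1790473/(-677142) = -3595147*(-1/3391103) - 1790473*(-1/677142) = 3595147/3391103 + 1790473/677142 = 8506103391593/2296258267626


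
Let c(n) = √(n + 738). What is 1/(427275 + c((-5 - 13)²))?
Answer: 47475/20284880507 - √118/60854641521 ≈ 2.3402e-6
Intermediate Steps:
c(n) = √(738 + n)
1/(427275 + c((-5 - 13)²)) = 1/(427275 + √(738 + (-5 - 13)²)) = 1/(427275 + √(738 + (-18)²)) = 1/(427275 + √(738 + 324)) = 1/(427275 + √1062) = 1/(427275 + 3*√118)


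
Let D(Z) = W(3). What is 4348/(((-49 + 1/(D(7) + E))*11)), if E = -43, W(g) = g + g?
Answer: -80438/9977 ≈ -8.0623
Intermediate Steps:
W(g) = 2*g
D(Z) = 6 (D(Z) = 2*3 = 6)
4348/(((-49 + 1/(D(7) + E))*11)) = 4348/(((-49 + 1/(6 - 43))*11)) = 4348/(((-49 + 1/(-37))*11)) = 4348/(((-49 - 1/37)*11)) = 4348/((-1814/37*11)) = 4348/(-19954/37) = 4348*(-37/19954) = -80438/9977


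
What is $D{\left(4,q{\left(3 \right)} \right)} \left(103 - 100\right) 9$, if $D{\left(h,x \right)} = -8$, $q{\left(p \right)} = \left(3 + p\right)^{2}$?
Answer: $-216$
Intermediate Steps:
$D{\left(4,q{\left(3 \right)} \right)} \left(103 - 100\right) 9 = - 8 \left(103 - 100\right) 9 = \left(-8\right) 3 \cdot 9 = \left(-24\right) 9 = -216$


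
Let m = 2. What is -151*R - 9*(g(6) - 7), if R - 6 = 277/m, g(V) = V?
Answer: -43621/2 ≈ -21811.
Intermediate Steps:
R = 289/2 (R = 6 + 277/2 = 289/2 ≈ 144.50)
-151*R - 9*(g(6) - 7) = -151*289/2 - 9*(6 - 7) = -43639/2 - 9*(-1) = -43639/2 + 9 = -43621/2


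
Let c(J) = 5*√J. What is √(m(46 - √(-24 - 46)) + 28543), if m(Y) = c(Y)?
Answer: √(28543 + 5*√(46 - I*√70)) ≈ 169.05 - 0.0091*I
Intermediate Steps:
m(Y) = 5*√Y
√(m(46 - √(-24 - 46)) + 28543) = √(5*√(46 - √(-24 - 46)) + 28543) = √(5*√(46 - √(-70)) + 28543) = √(5*√(46 - I*√70) + 28543) = √(28543 + 5*√(46 - I*√70))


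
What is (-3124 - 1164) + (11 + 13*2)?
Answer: -4251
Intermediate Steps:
(-3124 - 1164) + (11 + 13*2) = -4288 + (11 + 26) = -4288 + 37 = -4251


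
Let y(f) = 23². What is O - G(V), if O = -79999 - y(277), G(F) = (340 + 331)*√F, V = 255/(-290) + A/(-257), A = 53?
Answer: -80528 - 671*I*√241193986/14906 ≈ -80528.0 - 699.11*I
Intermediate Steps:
y(f) = 529
V = -16181/14906 (V = 255/(-290) + 53/(-257) = 255*(-1/290) + 53*(-1/257) = -51/58 - 53/257 = -16181/14906 ≈ -1.0855)
G(F) = 671*√F
O = -80528 (O = -79999 - 1*529 = -79999 - 529 = -80528)
O - G(V) = -80528 - 671*√(-16181/14906) = -80528 - 671*I*√241193986/14906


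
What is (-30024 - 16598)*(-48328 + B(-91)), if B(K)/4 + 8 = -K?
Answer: 2237669512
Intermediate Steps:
B(K) = -32 - 4*K (B(K) = -32 + 4*(-K) = -32 - 4*K)
(-30024 - 16598)*(-48328 + B(-91)) = (-30024 - 16598)*(-48328 + (-32 - 4*(-91))) = -46622*(-48328 + (-32 + 364)) = -46622*(-48328 + 332) = -46622*(-47996) = 2237669512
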